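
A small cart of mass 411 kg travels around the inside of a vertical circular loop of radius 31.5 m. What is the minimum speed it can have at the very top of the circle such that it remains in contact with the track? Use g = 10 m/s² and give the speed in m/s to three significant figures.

17.7 m/s

At the highest point the centre is directly below, so both the weight and N act inward: N + mg = mv²/r.
At minimum speed N → 0, so mg = mv_min²/r ⇒ v_min = √(g r) = √(10.0 × 31.5) = 17.75 m/s.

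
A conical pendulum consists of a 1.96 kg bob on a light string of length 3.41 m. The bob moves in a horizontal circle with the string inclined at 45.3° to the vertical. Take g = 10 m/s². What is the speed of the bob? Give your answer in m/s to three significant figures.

The radius of the circle is r = L sinθ = 3.41 × sin 45.3° = 2.424 m.
Horizontally T sinθ = mv²/r and vertically T cosθ = mg, so tanθ = v²/(rg).
v = √(r g tanθ) = √(2.424 × 10.0 × 1.011) = √24.49 = 4.949 m/s.

4.95 m/s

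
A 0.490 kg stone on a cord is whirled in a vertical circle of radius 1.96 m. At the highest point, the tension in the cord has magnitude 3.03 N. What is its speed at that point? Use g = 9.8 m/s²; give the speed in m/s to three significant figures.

At the top, T + mg = mv²/r, so v = √(r(T/m + g)) = √(1.96 × (3.03/0.490 + 9.8)) = √(1.96 × 15.98) = √31.33 = 5.597 m/s.

5.60 m/s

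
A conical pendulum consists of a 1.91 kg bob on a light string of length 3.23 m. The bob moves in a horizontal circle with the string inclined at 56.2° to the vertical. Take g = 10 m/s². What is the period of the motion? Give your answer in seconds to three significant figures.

r = L sinθ = 2.684 m. From T sinθ = mω²r and T cosθ = mg: tanθ = ω²r/g, so ω² = g tanθ / r = g/(L cosθ).
ω = √(g/(L cosθ)) = √(10.0/(3.23 × 0.5563)) = √5.565 = 2.359 rad/s.
Period = 2π/ω = 2.663 s.

2.66 s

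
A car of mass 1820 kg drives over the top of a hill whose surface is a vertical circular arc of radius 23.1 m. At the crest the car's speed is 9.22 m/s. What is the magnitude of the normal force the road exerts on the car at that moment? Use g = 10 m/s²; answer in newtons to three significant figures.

At the crest the centripetal acceleration points downward (toward the centre of the arc), so mg − N = mv²/r.
N = m(g − v²/r) = 1820 × (10.0 − (9.22)²/23.1) = 1820 × (10.0 − 3.680) = 1820 × 6.320 = 11500 N.

11500 N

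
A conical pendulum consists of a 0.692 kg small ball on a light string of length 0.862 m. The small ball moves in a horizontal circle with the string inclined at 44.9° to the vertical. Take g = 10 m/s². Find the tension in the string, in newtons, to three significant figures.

Vertically the bob has no acceleration, so T cosθ = mg.
T = mg/cosθ = 0.692 × 10.0 / cos 44.9° = 6.920/0.7083 = 9.769 N.

9.77 N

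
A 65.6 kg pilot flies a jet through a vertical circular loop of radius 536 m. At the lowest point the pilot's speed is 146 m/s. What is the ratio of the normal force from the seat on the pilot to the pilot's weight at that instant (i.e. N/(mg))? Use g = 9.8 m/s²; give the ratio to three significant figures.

5.06

At the bottom, N − mg = mv²/r, so N = m(v²/r + g) and N/(mg) = v²/(rg) + 1 = (146)²/(536 × 9.8) + 1 = 4.058 + 1 = 5.058.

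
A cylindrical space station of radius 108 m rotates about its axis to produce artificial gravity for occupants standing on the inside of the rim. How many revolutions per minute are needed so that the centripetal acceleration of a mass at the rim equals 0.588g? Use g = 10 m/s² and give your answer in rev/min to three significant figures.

2.23 rev/min

Require ω²r = 0.588g, so ω = √(0.588 × 10.0/108) = 0.2333 rad/s.
In rev/min: ω × 60/(2π) = 0.2333 × 60/(2π) = 2.228 rev/min.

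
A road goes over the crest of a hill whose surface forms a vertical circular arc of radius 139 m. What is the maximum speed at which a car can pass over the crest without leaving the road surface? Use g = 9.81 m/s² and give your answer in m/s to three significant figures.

36.9 m/s

At the crest the centre of the circle is below the car, so the net downward (centripetal) force is mg − N = mv²/r.
The car leaves the road when N → 0, giving v_max = √(g r) = √(9.81 × 139) = 36.93 m/s.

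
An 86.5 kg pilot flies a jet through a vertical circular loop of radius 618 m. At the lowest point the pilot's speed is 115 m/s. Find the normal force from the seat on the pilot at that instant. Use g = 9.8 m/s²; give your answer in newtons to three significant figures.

At the lowest point, N points up (toward the centre) and the weight mg points down (away from the centre), so the net inward force is N − mg = mv²/r.
N = m(v²/r + g) = 86.5 × ((115)²/618 + 9.8) = 86.5 × (21.40 + 9.8) = 86.5 × 31.20 = 2699 N.

2700 N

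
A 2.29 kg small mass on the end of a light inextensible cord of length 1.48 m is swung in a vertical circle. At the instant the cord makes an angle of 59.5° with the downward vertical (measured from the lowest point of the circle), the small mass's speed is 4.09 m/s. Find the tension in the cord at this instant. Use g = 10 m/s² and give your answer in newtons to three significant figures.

37.5 N

Take the radial direction toward the centre of the circle as positive. The component of the weight along the string toward the centre is −mg cos φ (φ measured from the bottom), so Newton's second law along the string gives T − mg cos φ = m v²/r.
cos 59.5° = 0.5075, so T = m(v²/r + g cos φ) = 2.29 × ((4.09)²/1.48 + 10.0 × 0.5075) = 2.29 × (11.30 + (5.075)) = 2.29 × 16.38 = 37.51 N.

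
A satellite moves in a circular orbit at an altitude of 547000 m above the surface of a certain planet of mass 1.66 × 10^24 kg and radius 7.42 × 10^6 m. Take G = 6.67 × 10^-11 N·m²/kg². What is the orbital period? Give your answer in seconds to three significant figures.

r = R + h = 7.42 × 10^6 + 547000 = 7.967 × 10^6 m. Gravity provides the centripetal force: G M m / r² = m v² / r ⇒ v = √(GM/r) = 3728 m/s.
T = 2πr/v = 2π × 7.967 × 10^6 / 3728 = 13430 s.

13400 s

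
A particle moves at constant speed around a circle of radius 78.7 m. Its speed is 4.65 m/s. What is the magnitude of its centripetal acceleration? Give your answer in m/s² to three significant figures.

a_c = v²/r = (4.650)²/78.7 = 21.62/78.7 = 0.2747 m/s².

0.275 m/s²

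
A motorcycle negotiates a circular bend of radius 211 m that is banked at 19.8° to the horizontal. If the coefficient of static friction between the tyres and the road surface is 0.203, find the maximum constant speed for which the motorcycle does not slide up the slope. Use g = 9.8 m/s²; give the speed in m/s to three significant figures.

35.4 m/s

At the maximum speed, friction acts down the slope at its limiting value f = μN. Radially (horizontal, toward centre): N sinθ + μN cosθ = mv²/r. Vertically: N cosθ − μN sinθ = mg.
Dividing: v² = r g (sinθ + μcosθ)/(cosθ − μsinθ).
sinθ + μcosθ = 0.3387 + 0.203×0.9409 = 0.5297; cosθ − μsinθ = 0.9409 − 0.203×0.3387 = 0.8721.
v² = 211 × 9.8 × 0.5297/0.8721 = 1256 m²/s², so v = 35.44 m/s.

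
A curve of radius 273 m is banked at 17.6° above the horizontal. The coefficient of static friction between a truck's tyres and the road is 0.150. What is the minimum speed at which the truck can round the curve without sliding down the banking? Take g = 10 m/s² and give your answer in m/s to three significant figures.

20.9 m/s

At the minimum speed, friction acts up the slope at its limiting value f = μN. Radially (horizontal, toward centre): N sinθ − μN cosθ = mv²/r. Vertically: N cosθ + μN sinθ = mg.
Dividing: v² = r g (sinθ − μcosθ)/(cosθ + μsinθ).
sinθ − μcosθ = 0.3024 − 0.150×0.9532 = 0.1594; cosθ + μsinθ = 0.9532 + 0.150×0.3024 = 0.9985.
v² = 273 × 10.0 × 0.1594/0.9985 = 435.8 m²/s², so v = 20.88 m/s.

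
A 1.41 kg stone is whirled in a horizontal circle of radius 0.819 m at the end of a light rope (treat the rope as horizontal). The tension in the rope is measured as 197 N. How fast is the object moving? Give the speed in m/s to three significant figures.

T = m v²/r ⇒ v = √(T r / m) = √(197 × 0.819 / 1.41) = √114.4 = 10.70 m/s.

10.7 m/s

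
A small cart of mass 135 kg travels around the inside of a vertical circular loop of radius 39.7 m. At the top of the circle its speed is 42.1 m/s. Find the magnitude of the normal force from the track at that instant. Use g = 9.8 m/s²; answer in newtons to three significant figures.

4700 N

At the top, both N and the weight mg point inward (toward the centre), so N + mg = mv²/r.
N = m(v²/r − g) = 135 × ((42.1)²/39.7 − 9.8) = 135 × (44.65 − 9.8) = 135 × 34.85 = 4704 N.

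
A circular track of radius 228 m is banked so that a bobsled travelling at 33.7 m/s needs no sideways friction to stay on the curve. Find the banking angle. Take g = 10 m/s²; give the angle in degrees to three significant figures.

26.5°

With no friction, the horizontal component of the normal force provides the centripetal force: N sinθ = mv²/r, while N cosθ = mg vertically.
Dividing: tanθ = v²/(r g) = (33.7)²/(228 × 10.0) = 1136/2280 = 0.4981.
θ = arctan(0.4981) = 26.48°.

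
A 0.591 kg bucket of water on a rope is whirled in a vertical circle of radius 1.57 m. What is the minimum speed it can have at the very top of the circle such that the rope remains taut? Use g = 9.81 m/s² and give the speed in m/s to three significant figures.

3.92 m/s

At the highest point the centre is directly below, so both the weight and T act inward: T + mg = mv²/r.
At minimum speed T → 0, so mg = mv_min²/r ⇒ v_min = √(g r) = √(9.81 × 1.57) = 3.924 m/s.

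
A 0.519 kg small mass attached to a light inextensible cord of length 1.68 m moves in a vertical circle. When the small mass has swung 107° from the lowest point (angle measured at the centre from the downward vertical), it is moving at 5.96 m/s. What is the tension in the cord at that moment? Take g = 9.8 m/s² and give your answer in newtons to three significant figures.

9.49 N

Take the radial direction toward the centre of the circle as positive. The component of the weight along the string toward the centre is −mg cos φ (φ measured from the bottom), so Newton's second law along the string gives T − mg cos φ = m v²/r.
cos 107° = -0.2924, so T = m(v²/r + g cos φ) = 0.519 × ((5.96)²/1.68 + 9.8 × -0.2924) = 0.519 × (21.14 + (-2.865)) = 0.519 × 18.28 = 9.487 N.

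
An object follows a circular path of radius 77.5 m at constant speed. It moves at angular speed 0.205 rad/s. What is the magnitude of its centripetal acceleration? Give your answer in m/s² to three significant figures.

3.26 m/s²

v = ωr = 0.205 × 77.5 = 15.89 m/s.
a_c = v²/r = (15.89)²/77.5 = 252.4/77.5 = 3.257 m/s².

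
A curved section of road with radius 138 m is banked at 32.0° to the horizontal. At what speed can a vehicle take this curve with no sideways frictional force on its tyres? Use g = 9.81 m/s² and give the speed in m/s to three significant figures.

29.1 m/s

On a frictionless banked curve, N sinθ = mv²/r and N cosθ = mg, so tanθ = v²/(rg).
v = √(r g tanθ) = √(138 × 9.81 × tan 32.0°) = √(138 × 9.81 × 0.6249) = √845.9 = 29.08 m/s.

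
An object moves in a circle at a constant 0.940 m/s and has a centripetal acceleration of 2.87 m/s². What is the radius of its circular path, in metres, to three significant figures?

a_c = v²/r ⇒ r = v²/a_c = (0.940)²/2.87 = 0.8836/2.87 = 0.3079 m.

0.308 m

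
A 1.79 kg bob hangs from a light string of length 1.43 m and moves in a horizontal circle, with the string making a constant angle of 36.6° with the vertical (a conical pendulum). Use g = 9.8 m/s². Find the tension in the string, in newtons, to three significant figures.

21.9 N

Vertically the bob has no acceleration, so T cosθ = mg.
T = mg/cosθ = 1.79 × 9.8 / cos 36.6° = 17.54/0.8028 = 21.85 N.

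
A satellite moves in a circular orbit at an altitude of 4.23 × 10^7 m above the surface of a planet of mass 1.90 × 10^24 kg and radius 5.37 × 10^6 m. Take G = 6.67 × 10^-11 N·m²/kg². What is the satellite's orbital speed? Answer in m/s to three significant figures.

Orbital radius r = R + h = 5.37 × 10^6 + 4.23 × 10^7 = 4.767 × 10^7 m.
Gravity supplies the centripetal force: G M m / r² = m v² / r, so v = √(GM/r).
v = √(6.67 × 10^-11 × 1.90 × 10^24 / 4.767 × 10^7) = √(2.658 × 10^6) = 1630 m/s.

1630 m/s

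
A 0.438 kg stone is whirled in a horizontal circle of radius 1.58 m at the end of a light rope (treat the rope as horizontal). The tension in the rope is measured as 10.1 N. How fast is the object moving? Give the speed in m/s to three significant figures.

6.04 m/s

T = m v²/r ⇒ v = √(T r / m) = √(10.1 × 1.58 / 0.438) = √36.43 = 6.036 m/s.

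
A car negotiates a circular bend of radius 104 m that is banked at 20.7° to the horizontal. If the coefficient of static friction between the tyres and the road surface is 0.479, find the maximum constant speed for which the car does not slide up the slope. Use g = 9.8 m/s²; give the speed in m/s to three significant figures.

32.7 m/s

At the maximum speed, friction acts down the slope at its limiting value f = μN. Radially (horizontal, toward centre): N sinθ + μN cosθ = mv²/r. Vertically: N cosθ − μN sinθ = mg.
Dividing: v² = r g (sinθ + μcosθ)/(cosθ − μsinθ).
sinθ + μcosθ = 0.3535 + 0.479×0.9354 = 0.8016; cosθ − μsinθ = 0.9354 − 0.479×0.3535 = 0.7661.
v² = 104 × 9.8 × 0.8016/0.7661 = 1066 m²/s², so v = 32.65 m/s.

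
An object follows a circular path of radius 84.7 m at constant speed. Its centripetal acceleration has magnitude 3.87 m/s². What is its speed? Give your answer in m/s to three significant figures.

a_c = v²/r ⇒ v = √(a_c · r) = √(3.87 × 84.7) = √327.8 = 18.10 m/s.

18.1 m/s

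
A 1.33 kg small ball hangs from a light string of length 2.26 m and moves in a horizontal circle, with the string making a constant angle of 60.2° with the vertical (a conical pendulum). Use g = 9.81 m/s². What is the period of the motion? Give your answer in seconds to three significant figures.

2.13 s

r = L sinθ = 1.961 m. From T sinθ = mω²r and T cosθ = mg: tanθ = ω²r/g, so ω² = g tanθ / r = g/(L cosθ).
ω = √(g/(L cosθ)) = √(9.81/(2.26 × 0.4970)) = √8.734 = 2.955 rad/s.
Period = 2π/ω = 2.126 s.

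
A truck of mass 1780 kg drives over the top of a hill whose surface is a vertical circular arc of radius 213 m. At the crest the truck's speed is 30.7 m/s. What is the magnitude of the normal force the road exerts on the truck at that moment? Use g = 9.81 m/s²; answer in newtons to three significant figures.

9590 N

At the crest the centripetal acceleration points downward (toward the centre of the arc), so mg − N = mv²/r.
N = m(g − v²/r) = 1780 × (9.81 − (30.7)²/213) = 1780 × (9.81 − 4.425) = 1780 × 5.385 = 9586 N.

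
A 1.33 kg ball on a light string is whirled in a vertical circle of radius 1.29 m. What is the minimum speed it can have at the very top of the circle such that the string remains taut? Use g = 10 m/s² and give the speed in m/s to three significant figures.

At the highest point the centre is directly below, so both the weight and T act inward: T + mg = mv²/r.
At minimum speed T → 0, so mg = mv_min²/r ⇒ v_min = √(g r) = √(10.0 × 1.29) = 3.592 m/s.

3.59 m/s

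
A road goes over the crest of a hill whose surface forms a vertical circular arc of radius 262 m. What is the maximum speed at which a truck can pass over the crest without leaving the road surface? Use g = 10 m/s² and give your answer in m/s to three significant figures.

51.2 m/s

At the crest the centre of the circle is below the truck, so the net downward (centripetal) force is mg − N = mv²/r.
The truck leaves the road when N → 0, giving v_max = √(g r) = √(10.0 × 262) = 51.19 m/s.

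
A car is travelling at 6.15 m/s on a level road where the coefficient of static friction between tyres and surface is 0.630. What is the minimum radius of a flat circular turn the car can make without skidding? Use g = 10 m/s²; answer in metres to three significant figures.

6.00 m

At the limit, μ_s m g = m v²/r, so r_min = v²/(μ_s g) = (6.15)²/(0.630 × 10.0) = 37.82/6.300 = 6.004 m.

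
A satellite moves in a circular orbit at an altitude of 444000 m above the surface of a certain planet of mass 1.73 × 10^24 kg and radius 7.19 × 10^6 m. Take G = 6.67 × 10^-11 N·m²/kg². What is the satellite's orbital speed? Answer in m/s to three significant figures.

Orbital radius r = R + h = 7.19 × 10^6 + 444000 = 7.634 × 10^6 m.
Gravity supplies the centripetal force: G M m / r² = m v² / r, so v = √(GM/r).
v = √(6.67 × 10^-11 × 1.73 × 10^24 / 7.634 × 10^6) = √(1.512 × 10^7) = 3888 m/s.

3890 m/s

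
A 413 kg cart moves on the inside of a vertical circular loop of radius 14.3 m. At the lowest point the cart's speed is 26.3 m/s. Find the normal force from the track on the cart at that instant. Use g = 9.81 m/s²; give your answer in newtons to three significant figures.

24000 N

At the lowest point, N points up (toward the centre) and the weight mg points down (away from the centre), so the net inward force is N − mg = mv²/r.
N = m(v²/r + g) = 413 × ((26.3)²/14.3 + 9.81) = 413 × (48.37 + 9.81) = 413 × 58.18 = 24030 N.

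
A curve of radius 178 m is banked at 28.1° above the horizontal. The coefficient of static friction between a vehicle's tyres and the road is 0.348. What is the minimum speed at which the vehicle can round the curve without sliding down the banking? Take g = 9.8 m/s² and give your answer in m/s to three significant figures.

At the minimum speed, friction acts up the slope at its limiting value f = μN. Radially (horizontal, toward centre): N sinθ − μN cosθ = mv²/r. Vertically: N cosθ + μN sinθ = mg.
Dividing: v² = r g (sinθ − μcosθ)/(cosθ + μsinθ).
sinθ − μcosθ = 0.4710 − 0.348×0.8821 = 0.1640; cosθ + μsinθ = 0.8821 + 0.348×0.4710 = 1.046.
v² = 178 × 9.8 × 0.1640/1.046 = 273.5 m²/s², so v = 16.54 m/s.

16.5 m/s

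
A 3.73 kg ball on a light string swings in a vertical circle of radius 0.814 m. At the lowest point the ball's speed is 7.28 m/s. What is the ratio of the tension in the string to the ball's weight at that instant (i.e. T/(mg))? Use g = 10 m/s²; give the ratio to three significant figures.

7.51

At the bottom, T − mg = mv²/r, so T = m(v²/r + g) and T/(mg) = v²/(rg) + 1 = (7.28)²/(0.814 × 10.0) + 1 = 6.511 + 1 = 7.511.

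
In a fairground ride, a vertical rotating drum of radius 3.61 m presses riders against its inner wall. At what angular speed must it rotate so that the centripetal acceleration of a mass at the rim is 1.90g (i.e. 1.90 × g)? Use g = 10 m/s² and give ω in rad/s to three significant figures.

2.29 rad/s

Centripetal acceleration a_c = ω²r. Setting ω²r = 1.90g:
ω = √(1.90g / r) = √(1.90 × 10.0 / 3.61) = √5.263 = 2.294 rad/s.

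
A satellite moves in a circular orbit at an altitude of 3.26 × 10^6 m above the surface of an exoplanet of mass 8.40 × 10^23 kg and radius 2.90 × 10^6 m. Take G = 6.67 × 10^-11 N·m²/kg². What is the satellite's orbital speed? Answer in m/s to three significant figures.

Orbital radius r = R + h = 2.90 × 10^6 + 3.26 × 10^6 = 6.160 × 10^6 m.
Gravity supplies the centripetal force: G M m / r² = m v² / r, so v = √(GM/r).
v = √(6.67 × 10^-11 × 8.40 × 10^23 / 6.160 × 10^6) = √(9.095 × 10^6) = 3016 m/s.

3020 m/s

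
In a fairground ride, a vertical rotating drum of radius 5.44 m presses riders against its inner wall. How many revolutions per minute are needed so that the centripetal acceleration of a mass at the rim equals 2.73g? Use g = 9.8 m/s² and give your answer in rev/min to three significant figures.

21.2 rev/min

Require ω²r = 2.73g, so ω = √(2.73 × 9.8/5.44) = 2.218 rad/s.
In rev/min: ω × 60/(2π) = 2.218 × 60/(2π) = 21.18 rev/min.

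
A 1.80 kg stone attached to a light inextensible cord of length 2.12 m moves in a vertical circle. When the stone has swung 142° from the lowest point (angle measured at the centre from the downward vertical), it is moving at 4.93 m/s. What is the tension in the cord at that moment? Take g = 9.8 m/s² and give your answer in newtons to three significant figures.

6.74 N

Take the radial direction toward the centre of the circle as positive. The component of the weight along the string toward the centre is −mg cos φ (φ measured from the bottom), so Newton's second law along the string gives T − mg cos φ = m v²/r.
cos 142° = -0.7880, so T = m(v²/r + g cos φ) = 1.80 × ((4.93)²/2.12 + 9.8 × -0.7880) = 1.80 × (11.46 + (-7.723)) = 1.80 × 3.742 = 6.736 N.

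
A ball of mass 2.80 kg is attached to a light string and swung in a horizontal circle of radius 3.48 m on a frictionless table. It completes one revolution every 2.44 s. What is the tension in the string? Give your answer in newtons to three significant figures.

64.6 N

v = 2πr/T = 2π × 3.48/2.44 = 8.961 m/s.
The tension is the only horizontal force, so it supplies the full centripetal force: T = m v²/r = 2.80 × (8.961)²/3.48 = 2.80 × 80.30/3.48 = 64.61 N.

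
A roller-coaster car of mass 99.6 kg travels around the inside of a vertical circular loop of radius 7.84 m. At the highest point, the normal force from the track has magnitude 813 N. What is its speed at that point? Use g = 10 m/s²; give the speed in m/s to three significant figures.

11.9 m/s

At the top, N + mg = mv²/r, so v = √(r(N/m + g)) = √(7.84 × (813/99.6 + 10.0)) = √(7.84 × 18.16) = √142.4 = 11.93 m/s.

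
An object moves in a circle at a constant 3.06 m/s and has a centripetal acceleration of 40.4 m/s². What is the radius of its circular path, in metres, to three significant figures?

0.232 m

a_c = v²/r ⇒ r = v²/a_c = (3.06)²/40.4 = 9.364/40.4 = 0.2318 m.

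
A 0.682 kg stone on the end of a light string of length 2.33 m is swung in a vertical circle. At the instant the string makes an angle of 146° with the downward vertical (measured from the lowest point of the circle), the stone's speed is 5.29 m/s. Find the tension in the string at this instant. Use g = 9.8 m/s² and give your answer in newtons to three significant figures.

Take the radial direction toward the centre of the circle as positive. The component of the weight along the string toward the centre is −mg cos φ (φ measured from the bottom), so Newton's second law along the string gives T − mg cos φ = m v²/r.
cos 146° = -0.8290, so T = m(v²/r + g cos φ) = 0.682 × ((5.29)²/2.33 + 9.8 × -0.8290) = 0.682 × (12.01 + (-8.125)) = 0.682 × 3.886 = 2.650 N.

2.65 N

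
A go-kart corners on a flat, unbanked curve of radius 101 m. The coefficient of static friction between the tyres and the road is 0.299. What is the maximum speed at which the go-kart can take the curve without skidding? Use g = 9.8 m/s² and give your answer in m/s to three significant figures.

17.2 m/s

Friction provides the centripetal force on a flat curve. At maximum speed it is at its limiting value: μ_s m g = m v²/r.
Mass cancels: v_max = √(μ_s g r) = √(0.299 × 9.8 × 101) = √296.0 = 17.20 m/s.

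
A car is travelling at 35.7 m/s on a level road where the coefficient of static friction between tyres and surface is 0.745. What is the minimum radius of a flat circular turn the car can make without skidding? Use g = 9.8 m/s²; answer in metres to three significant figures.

At the limit, μ_s m g = m v²/r, so r_min = v²/(μ_s g) = (35.7)²/(0.745 × 9.8) = 1274/7.301 = 174.6 m.

175 m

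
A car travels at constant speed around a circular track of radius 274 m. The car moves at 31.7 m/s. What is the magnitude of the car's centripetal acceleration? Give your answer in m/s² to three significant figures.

a_c = v²/r = (31.70)²/274 = 1005/274 = 3.667 m/s².

3.67 m/s²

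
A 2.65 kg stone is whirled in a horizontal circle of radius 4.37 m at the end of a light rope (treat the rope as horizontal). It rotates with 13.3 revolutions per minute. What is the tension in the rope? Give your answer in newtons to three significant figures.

ω = 13.3 rev/min × 2π/60 = 1.393 rad/s, so v = ωr = 1.393 × 4.37 = 6.086 m/s.
The tension is the only horizontal force, so it supplies the full centripetal force: T = m v²/r = 2.65 × (6.086)²/4.37 = 2.65 × 37.04/4.37 = 22.46 N.

22.5 N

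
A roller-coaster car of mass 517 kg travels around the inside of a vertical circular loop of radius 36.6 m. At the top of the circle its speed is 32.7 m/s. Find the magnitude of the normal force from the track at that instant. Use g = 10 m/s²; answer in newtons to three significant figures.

At the top, both N and the weight mg point inward (toward the centre), so N + mg = mv²/r.
N = m(v²/r − g) = 517 × ((32.7)²/36.6 − 10.0) = 517 × (29.22 − 10.0) = 517 × 19.22 = 9934 N.

9930 N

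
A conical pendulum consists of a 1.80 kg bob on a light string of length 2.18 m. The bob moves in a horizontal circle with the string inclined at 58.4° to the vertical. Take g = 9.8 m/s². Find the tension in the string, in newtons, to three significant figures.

Vertically the bob has no acceleration, so T cosθ = mg.
T = mg/cosθ = 1.80 × 9.8 / cos 58.4° = 17.64/0.5240 = 33.67 N.

33.7 N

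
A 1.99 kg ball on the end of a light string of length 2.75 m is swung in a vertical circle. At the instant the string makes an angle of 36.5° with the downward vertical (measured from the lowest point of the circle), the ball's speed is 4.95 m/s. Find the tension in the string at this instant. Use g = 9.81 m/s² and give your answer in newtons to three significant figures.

Take the radial direction toward the centre of the circle as positive. The component of the weight along the string toward the centre is −mg cos φ (φ measured from the bottom), so Newton's second law along the string gives T − mg cos φ = m v²/r.
cos 36.5° = 0.8039, so T = m(v²/r + g cos φ) = 1.99 × ((4.95)²/2.75 + 9.81 × 0.8039) = 1.99 × (8.910 + (7.886)) = 1.99 × 16.80 = 33.42 N.

33.4 N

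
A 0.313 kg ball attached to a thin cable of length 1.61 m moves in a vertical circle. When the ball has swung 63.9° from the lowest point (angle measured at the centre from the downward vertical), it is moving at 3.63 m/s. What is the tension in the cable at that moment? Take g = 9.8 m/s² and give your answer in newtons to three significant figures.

3.91 N

Take the radial direction toward the centre of the circle as positive. The component of the weight along the string toward the centre is −mg cos φ (φ measured from the bottom), so Newton's second law along the string gives T − mg cos φ = m v²/r.
cos 63.9° = 0.4399, so T = m(v²/r + g cos φ) = 0.313 × ((3.63)²/1.61 + 9.8 × 0.4399) = 0.313 × (8.184 + (4.311)) = 0.313 × 12.50 = 3.911 N.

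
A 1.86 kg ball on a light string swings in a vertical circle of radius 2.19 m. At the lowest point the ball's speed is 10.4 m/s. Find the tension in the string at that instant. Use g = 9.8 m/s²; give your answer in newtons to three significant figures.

At the lowest point, T points up (toward the centre) and the weight mg points down (away from the centre), so the net inward force is T − mg = mv²/r.
T = m(v²/r + g) = 1.86 × ((10.4)²/2.19 + 9.8) = 1.86 × (49.39 + 9.8) = 1.86 × 59.19 = 110.1 N.

110 N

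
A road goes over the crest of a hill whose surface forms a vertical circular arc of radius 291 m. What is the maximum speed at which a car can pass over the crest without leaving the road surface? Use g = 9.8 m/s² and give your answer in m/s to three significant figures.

53.4 m/s

At the crest the centre of the circle is below the car, so the net downward (centripetal) force is mg − N = mv²/r.
The car leaves the road when N → 0, giving v_max = √(g r) = √(9.8 × 291) = 53.40 m/s.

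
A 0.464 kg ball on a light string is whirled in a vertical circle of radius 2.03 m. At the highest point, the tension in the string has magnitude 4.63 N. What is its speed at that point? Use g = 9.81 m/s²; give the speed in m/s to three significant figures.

At the top, T + mg = mv²/r, so v = √(r(T/m + g)) = √(2.03 × (4.63/0.464 + 9.81)) = √(2.03 × 19.79) = √40.17 = 6.338 m/s.

6.34 m/s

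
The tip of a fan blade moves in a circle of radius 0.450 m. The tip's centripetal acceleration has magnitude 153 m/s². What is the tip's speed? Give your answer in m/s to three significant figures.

8.30 m/s

a_c = v²/r ⇒ v = √(a_c · r) = √(153 × 0.450) = √68.85 = 8.298 m/s.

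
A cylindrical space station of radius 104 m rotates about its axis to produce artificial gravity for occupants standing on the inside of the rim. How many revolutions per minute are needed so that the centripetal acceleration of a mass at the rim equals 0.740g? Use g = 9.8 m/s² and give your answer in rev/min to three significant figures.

Require ω²r = 0.740g, so ω = √(0.740 × 9.8/104) = 0.2641 rad/s.
In rev/min: ω × 60/(2π) = 0.2641 × 60/(2π) = 2.522 rev/min.

2.52 rev/min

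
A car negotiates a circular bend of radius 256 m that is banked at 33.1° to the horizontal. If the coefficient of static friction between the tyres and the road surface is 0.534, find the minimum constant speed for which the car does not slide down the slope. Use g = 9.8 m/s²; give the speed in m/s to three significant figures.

14.8 m/s

At the minimum speed, friction acts up the slope at its limiting value f = μN. Radially (horizontal, toward centre): N sinθ − μN cosθ = mv²/r. Vertically: N cosθ + μN sinθ = mg.
Dividing: v² = r g (sinθ − μcosθ)/(cosθ + μsinθ).
sinθ − μcosθ = 0.5461 − 0.534×0.8377 = 0.09876; cosθ + μsinθ = 0.8377 + 0.534×0.5461 = 1.129.
v² = 256 × 9.8 × 0.09876/1.129 = 219.4 m²/s², so v = 14.81 m/s.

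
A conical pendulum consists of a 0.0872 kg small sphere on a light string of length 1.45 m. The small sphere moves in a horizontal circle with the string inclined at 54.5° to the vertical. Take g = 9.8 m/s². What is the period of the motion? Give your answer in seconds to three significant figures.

1.84 s

r = L sinθ = 1.180 m. From T sinθ = mω²r and T cosθ = mg: tanθ = ω²r/g, so ω² = g tanθ / r = g/(L cosθ).
ω = √(g/(L cosθ)) = √(9.8/(1.45 × 0.5807)) = √11.64 = 3.412 rad/s.
Period = 2π/ω = 1.842 s.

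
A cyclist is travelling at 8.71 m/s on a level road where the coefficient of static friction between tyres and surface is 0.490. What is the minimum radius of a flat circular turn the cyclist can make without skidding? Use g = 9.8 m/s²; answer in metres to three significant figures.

15.8 m

At the limit, μ_s m g = m v²/r, so r_min = v²/(μ_s g) = (8.71)²/(0.490 × 9.8) = 75.86/4.802 = 15.80 m.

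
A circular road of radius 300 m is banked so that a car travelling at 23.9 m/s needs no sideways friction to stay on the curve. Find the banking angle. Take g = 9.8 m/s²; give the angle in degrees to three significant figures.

With no friction, the horizontal component of the normal force provides the centripetal force: N sinθ = mv²/r, while N cosθ = mg vertically.
Dividing: tanθ = v²/(r g) = (23.9)²/(300 × 9.8) = 571.2/2940 = 0.1943.
θ = arctan(0.1943) = 10.99°.

11.0°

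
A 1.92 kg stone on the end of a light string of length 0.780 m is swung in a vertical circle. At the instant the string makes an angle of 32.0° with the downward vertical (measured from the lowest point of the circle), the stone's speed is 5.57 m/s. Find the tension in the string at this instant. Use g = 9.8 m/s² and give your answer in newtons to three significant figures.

Take the radial direction toward the centre of the circle as positive. The component of the weight along the string toward the centre is −mg cos φ (φ measured from the bottom), so Newton's second law along the string gives T − mg cos φ = m v²/r.
cos 32.0° = 0.8480, so T = m(v²/r + g cos φ) = 1.92 × ((5.57)²/0.780 + 9.8 × 0.8480) = 1.92 × (39.78 + (8.311)) = 1.92 × 48.09 = 92.33 N.

92.3 N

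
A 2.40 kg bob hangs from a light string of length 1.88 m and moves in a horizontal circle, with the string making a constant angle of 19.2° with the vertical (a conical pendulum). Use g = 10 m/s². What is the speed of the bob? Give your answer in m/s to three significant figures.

1.47 m/s

The radius of the circle is r = L sinθ = 1.88 × sin 19.2° = 0.6183 m.
Horizontally T sinθ = mv²/r and vertically T cosθ = mg, so tanθ = v²/(rg).
v = √(r g tanθ) = √(0.6183 × 10.0 × 0.3482) = √2.153 = 1.467 m/s.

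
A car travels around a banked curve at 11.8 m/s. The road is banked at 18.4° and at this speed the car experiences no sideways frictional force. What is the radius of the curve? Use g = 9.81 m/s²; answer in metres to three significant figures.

Frictionless banking: tanθ = v²/(rg), so r = v²/(g tanθ).
r = (11.8)²/(9.81 × tan 18.4°) = 139.2/(9.81 × 0.3327) = 139.2/3.263 = 42.67 m.

42.7 m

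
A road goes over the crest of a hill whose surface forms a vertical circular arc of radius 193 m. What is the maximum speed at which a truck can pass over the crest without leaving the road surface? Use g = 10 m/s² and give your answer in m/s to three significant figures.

At the crest the centre of the circle is below the truck, so the net downward (centripetal) force is mg − N = mv²/r.
The truck leaves the road when N → 0, giving v_max = √(g r) = √(10.0 × 193) = 43.93 m/s.

43.9 m/s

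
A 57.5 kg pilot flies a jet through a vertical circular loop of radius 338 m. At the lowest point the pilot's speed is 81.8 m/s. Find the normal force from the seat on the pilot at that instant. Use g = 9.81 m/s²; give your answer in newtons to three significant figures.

1700 N

At the lowest point, N points up (toward the centre) and the weight mg points down (away from the centre), so the net inward force is N − mg = mv²/r.
N = m(v²/r + g) = 57.5 × ((81.8)²/338 + 9.81) = 57.5 × (19.80 + 9.81) = 57.5 × 29.61 = 1702 N.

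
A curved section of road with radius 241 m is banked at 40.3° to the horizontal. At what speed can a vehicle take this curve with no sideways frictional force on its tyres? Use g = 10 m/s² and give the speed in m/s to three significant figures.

45.2 m/s

On a frictionless banked curve, N sinθ = mv²/r and N cosθ = mg, so tanθ = v²/(rg).
v = √(r g tanθ) = √(241 × 10.0 × tan 40.3°) = √(241 × 10.0 × 0.8481) = √2044 = 45.21 m/s.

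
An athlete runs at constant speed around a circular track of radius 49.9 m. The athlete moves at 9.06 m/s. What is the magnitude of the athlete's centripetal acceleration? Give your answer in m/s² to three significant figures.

1.64 m/s²

a_c = v²/r = (9.060)²/49.9 = 82.08/49.9 = 1.645 m/s².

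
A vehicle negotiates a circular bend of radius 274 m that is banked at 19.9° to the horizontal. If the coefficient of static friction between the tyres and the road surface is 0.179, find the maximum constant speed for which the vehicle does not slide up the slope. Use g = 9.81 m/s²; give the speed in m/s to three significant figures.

39.4 m/s

At the maximum speed, friction acts down the slope at its limiting value f = μN. Radially (horizontal, toward centre): N sinθ + μN cosθ = mv²/r. Vertically: N cosθ − μN sinθ = mg.
Dividing: v² = r g (sinθ + μcosθ)/(cosθ − μsinθ).
sinθ + μcosθ = 0.3404 + 0.179×0.9403 = 0.5087; cosθ − μsinθ = 0.9403 − 0.179×0.3404 = 0.8794.
v² = 274 × 9.81 × 0.5087/0.8794 = 1555 m²/s², so v = 39.43 m/s.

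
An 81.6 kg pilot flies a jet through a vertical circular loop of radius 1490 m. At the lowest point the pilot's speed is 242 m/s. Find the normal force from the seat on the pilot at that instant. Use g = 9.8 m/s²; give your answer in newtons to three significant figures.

4010 N

At the lowest point, N points up (toward the centre) and the weight mg points down (away from the centre), so the net inward force is N − mg = mv²/r.
N = m(v²/r + g) = 81.6 × ((242)²/1490 + 9.8) = 81.6 × (39.30 + 9.8) = 81.6 × 49.10 = 4007 N.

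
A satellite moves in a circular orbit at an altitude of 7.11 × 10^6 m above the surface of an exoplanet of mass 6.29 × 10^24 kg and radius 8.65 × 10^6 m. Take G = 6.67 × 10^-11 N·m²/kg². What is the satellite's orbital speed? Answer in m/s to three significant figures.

Orbital radius r = R + h = 8.65 × 10^6 + 7.11 × 10^6 = 1.576 × 10^7 m.
Gravity supplies the centripetal force: G M m / r² = m v² / r, so v = √(GM/r).
v = √(6.67 × 10^-11 × 6.29 × 10^24 / 1.576 × 10^7) = √(2.662 × 10^7) = 5160 m/s.

5160 m/s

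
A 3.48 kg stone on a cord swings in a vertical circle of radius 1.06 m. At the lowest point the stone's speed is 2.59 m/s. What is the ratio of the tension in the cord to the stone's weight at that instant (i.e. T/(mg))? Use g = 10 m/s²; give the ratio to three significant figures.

1.63

At the bottom, T − mg = mv²/r, so T = m(v²/r + g) and T/(mg) = v²/(rg) + 1 = (2.59)²/(1.06 × 10.0) + 1 = 0.6328 + 1 = 1.633.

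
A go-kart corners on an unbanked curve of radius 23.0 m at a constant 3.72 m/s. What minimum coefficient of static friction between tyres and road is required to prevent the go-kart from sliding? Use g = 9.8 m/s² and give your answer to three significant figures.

Friction provides the centripetal force: μ_s m g = m v²/r, so μ_s = v²/(g r) = (3.720)²/(9.8 × 23.0) = 13.84/225.4 = 0.06139.

0.0614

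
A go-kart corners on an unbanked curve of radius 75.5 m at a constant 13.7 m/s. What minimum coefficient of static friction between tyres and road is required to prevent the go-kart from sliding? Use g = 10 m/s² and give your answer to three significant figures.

0.249

Friction provides the centripetal force: μ_s m g = m v²/r, so μ_s = v²/(g r) = (13.70)²/(10.0 × 75.5) = 187.7/755.0 = 0.2486.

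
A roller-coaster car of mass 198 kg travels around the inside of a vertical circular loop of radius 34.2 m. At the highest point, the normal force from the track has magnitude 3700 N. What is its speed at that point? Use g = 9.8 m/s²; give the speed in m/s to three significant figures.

31.2 m/s

At the top, N + mg = mv²/r, so v = √(r(N/m + g)) = √(34.2 × (3700/198 + 9.8)) = √(34.2 × 28.49) = √974.3 = 31.21 m/s.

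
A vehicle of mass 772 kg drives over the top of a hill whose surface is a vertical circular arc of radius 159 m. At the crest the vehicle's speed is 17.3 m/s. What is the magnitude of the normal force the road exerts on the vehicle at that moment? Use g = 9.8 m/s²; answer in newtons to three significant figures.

6110 N

At the crest the centripetal acceleration points downward (toward the centre of the arc), so mg − N = mv²/r.
N = m(g − v²/r) = 772 × (9.8 − (17.3)²/159) = 772 × (9.8 − 1.882) = 772 × 7.918 = 6112 N.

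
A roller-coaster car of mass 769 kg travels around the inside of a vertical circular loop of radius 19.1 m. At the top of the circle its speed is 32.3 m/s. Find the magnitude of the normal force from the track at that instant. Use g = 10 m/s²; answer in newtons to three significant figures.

34300 N

At the top, both N and the weight mg point inward (toward the centre), so N + mg = mv²/r.
N = m(v²/r − g) = 769 × ((32.3)²/19.1 − 10.0) = 769 × (54.62 − 10.0) = 769 × 44.62 = 34310 N.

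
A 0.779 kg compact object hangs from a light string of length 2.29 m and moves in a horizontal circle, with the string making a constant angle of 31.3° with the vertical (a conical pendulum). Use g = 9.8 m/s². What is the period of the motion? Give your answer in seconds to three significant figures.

2.81 s

r = L sinθ = 1.190 m. From T sinθ = mω²r and T cosθ = mg: tanθ = ω²r/g, so ω² = g tanθ / r = g/(L cosθ).
ω = √(g/(L cosθ)) = √(9.8/(2.29 × 0.8545)) = √5.008 = 2.238 rad/s.
Period = 2π/ω = 2.808 s.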